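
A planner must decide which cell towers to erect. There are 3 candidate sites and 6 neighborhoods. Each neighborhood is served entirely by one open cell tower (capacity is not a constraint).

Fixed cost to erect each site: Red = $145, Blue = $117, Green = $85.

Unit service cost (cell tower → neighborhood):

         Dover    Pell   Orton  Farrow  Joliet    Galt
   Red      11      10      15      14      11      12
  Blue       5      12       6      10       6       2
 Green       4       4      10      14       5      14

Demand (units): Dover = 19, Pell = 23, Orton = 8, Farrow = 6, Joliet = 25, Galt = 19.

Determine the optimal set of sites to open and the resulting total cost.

Open Blue and Green; minimum total cost 641.

For any fixed open set, each neighborhood goes to its cheapest open site; total = fixed + service.
{Blue, Green}: Dover→Green 4·19=76, Pell→Green 4·23=92, Orton→Blue 6·8=48, Farrow→Blue 10·6=60, Joliet→Green 5·25=125, Galt→Blue 2·19=38. Service 439; fixed 202; total 641.
{Blue}: service 667 + fixed 117 = 784
{Red, Blue, Green}: service 439 + fixed 347 = 786
{Green}: service 723 + fixed 85 = 808
No other subset beats 641.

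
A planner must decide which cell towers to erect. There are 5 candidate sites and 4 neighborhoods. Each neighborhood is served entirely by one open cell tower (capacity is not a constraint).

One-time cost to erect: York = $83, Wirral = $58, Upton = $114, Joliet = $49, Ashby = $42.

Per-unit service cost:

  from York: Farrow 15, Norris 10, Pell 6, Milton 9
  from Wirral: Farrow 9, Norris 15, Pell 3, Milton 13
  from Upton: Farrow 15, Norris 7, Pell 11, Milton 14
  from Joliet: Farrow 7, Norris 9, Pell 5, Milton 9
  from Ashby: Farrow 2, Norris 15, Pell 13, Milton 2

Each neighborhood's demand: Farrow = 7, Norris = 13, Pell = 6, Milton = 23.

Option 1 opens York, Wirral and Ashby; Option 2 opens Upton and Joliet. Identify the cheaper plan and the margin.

Option 1: {York, Wirral, Ashby}: Farrow→Ashby 2·7=14, Norris→York 10·13=130, Pell→Wirral 3·6=18, Milton→Ashby 2·23=46. Service 208; fixed 183; total 391.
Option 2: {Upton, Joliet}: Farrow→Joliet 7·7=49, Norris→Upton 7·13=91, Pell→Joliet 5·6=30, Milton→Joliet 9·23=207. Service 377; fixed 163; total 540.
Difference: |391 − 540| = 149.

Option 1 is cheaper by 149.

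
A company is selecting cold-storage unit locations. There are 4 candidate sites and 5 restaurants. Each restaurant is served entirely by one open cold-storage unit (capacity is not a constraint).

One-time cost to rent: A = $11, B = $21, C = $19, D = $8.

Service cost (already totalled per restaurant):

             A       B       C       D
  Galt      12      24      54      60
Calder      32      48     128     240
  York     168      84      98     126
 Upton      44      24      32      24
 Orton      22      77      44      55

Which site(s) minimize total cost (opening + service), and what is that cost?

For any fixed open set, each restaurant goes to its cheapest open site; total = fixed + service.
{A, B}: Galt→A 12, Calder→A 32, York→B 84, Upton→B 24, Orton→A 22. Service 174; fixed 32; total 206.
{A, B, D}: service 174 + fixed 40 = 214
{A, B, C}: Galt→A 12, Calder→A 32, York→B 84, Upton→B 24, Orton→A 22. Service 174; fixed 51; total 225.
{A, B, C, D}: Galt→A 12, Calder→A 32, York→B 84, Upton→B 24, Orton→A 22. Service 174; fixed 59; total 233.
No other subset beats 206.

Open A and B; minimum total cost 206.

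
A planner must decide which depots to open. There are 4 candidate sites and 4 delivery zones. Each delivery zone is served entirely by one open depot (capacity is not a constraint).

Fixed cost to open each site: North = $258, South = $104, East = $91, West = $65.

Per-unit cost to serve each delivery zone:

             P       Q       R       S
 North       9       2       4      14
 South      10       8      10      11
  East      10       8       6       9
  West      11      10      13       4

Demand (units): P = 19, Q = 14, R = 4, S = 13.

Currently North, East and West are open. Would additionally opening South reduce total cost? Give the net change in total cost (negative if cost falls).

Current service cost with {North, East, West}: 267.
Adding South: each delivery zone re-picks its cheapest; new service cost 267, saving 0.
Extra fixed cost: 104. Net change = 104 − 0 = 104.
(Totals: 681 → 785.)

No — net change +104 (cost rises by 104).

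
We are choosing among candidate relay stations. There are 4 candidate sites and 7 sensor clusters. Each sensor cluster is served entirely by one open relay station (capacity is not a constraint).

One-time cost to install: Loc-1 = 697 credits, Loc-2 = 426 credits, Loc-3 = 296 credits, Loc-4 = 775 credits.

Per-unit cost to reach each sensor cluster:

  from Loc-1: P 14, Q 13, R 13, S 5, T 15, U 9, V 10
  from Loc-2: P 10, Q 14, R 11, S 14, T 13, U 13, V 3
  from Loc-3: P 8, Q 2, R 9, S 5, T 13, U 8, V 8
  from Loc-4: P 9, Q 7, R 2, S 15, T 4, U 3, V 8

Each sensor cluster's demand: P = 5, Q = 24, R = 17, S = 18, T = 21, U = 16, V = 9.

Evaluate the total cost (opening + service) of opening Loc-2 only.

Total cost: 1759

Each sensor cluster is assigned to its cheapest site among the open ones.
{Loc-2}: P→Loc-2 10·5=50, Q→Loc-2 14·24=336, R→Loc-2 11·17=187, S→Loc-2 14·18=252, T→Loc-2 13·21=273, U→Loc-2 13·16=208, V→Loc-2 3·9=27. Service 1333; fixed 426; total 1759.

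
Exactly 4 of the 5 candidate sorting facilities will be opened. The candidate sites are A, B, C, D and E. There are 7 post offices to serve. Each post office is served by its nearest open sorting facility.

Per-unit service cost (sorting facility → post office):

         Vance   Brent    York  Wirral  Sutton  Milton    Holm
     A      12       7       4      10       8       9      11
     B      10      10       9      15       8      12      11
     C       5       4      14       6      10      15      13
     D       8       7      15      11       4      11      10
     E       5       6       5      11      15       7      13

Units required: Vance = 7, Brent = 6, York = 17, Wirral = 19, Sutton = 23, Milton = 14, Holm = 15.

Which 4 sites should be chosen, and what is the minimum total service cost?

Choose A, C, D and E; total service cost 581.

With exactly 4 open, each post office uses its cheapest among the chosen.
{A, C, D, E}: Vance→C 5·7=35, Brent→C 4·6=24, York→A 4·17=68, Wirral→C 6·19=114, Sutton→D 4·23=92, Milton→E 7·14=98, Holm→D 10·15=150. Service cost 581.
{B, C, D, E}: service cost 598
{A, B, C, D}: service cost 609
Among all 5 size-4 choices, {A, C, D, E} is lowest.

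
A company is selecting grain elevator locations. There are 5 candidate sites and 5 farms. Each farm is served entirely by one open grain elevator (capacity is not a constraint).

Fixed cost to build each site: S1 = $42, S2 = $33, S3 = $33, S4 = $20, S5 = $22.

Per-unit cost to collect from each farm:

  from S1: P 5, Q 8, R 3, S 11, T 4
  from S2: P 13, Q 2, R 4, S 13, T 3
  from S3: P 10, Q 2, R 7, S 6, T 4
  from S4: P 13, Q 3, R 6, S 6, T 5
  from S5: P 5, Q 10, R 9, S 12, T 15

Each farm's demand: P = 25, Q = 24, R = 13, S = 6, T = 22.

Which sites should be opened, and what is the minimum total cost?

For any fixed open set, each farm goes to its cheapest open site; total = fixed + service.
{S2, S4, S5}: P→S5 5·25=125, Q→S2 2·24=48, R→S2 4·13=52, S→S4 6·6=36, T→S2 3·22=66. Service 327; fixed 75; total 402.
{S1, S2, S4}: service 314 + fixed 95 = 409
{S1, S3}: service 336 + fixed 75 = 411
{S1, S2, S3, S4, S5}: service 314 + fixed 150 = 464
No other subset beats 402.

Open S2, S4 and S5; minimum total cost 402.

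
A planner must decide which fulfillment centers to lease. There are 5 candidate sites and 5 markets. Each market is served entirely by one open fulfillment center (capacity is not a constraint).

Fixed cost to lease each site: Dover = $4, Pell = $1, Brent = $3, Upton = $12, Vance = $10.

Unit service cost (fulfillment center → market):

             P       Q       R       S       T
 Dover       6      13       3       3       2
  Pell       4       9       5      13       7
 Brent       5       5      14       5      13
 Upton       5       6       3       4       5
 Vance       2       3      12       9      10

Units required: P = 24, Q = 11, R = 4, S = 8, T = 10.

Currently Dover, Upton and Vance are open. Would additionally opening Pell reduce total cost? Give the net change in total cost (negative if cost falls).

No — net change +1 (cost rises by 1).

Current service cost with {Dover, Upton, Vance}: 137.
Adding Pell: each market re-picks its cheapest; new service cost 137, saving 0.
Extra fixed cost: 1. Net change = 1 − 0 = 1.
(Totals: 163 → 164.)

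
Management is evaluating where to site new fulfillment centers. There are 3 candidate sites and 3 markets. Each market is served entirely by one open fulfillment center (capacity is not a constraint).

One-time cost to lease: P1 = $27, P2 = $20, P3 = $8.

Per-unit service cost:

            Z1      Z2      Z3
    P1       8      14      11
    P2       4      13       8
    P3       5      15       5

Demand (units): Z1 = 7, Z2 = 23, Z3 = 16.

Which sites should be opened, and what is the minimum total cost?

Open P2 and P3; minimum total cost 435.

For any fixed open set, each market goes to its cheapest open site; total = fixed + service.
{P2, P3}: Z1→P2 4·7=28, Z2→P2 13·23=299, Z3→P3 5·16=80. Service 407; fixed 28; total 435.
{P1, P2, P3}: service 407 + fixed 55 = 462
{P3}: Z1→P3 5·7=35, Z2→P3 15·23=345, Z3→P3 5·16=80. Service 460; fixed 8; total 468.
No other subset beats 435.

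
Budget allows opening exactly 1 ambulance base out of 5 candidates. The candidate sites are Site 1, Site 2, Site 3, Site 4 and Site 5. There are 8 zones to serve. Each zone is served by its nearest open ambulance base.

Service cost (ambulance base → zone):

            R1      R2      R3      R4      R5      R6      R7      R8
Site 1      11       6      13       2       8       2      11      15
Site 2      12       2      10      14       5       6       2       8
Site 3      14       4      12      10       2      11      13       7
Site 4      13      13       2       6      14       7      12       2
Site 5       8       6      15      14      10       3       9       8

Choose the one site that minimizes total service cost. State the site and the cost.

Choose Site 2 only; total service cost 59.

With exactly 1 open, each zone uses its cheapest among the chosen.
{Site 2}: R1→Site 2 12, R2→Site 2 2, R3→Site 2 10, R4→Site 2 14, R5→Site 2 5, R6→Site 2 6, R7→Site 2 2, R8→Site 2 8. Service cost 59.
{Site 1}: service cost 68
{Site 4}: service cost 69
Among all 5 size-1 choices, {Site 2} is lowest.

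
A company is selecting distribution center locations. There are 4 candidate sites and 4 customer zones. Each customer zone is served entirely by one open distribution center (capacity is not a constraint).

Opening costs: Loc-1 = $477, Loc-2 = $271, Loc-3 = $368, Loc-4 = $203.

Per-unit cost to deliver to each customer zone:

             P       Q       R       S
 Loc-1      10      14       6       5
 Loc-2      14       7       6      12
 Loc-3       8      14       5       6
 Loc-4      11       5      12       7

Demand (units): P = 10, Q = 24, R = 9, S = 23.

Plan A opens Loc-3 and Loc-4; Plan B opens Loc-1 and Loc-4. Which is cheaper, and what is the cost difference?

Plan A is cheaper by 115.

Plan A: {Loc-3, Loc-4}: P→Loc-3 8·10=80, Q→Loc-4 5·24=120, R→Loc-3 5·9=45, S→Loc-3 6·23=138. Service 383; fixed 571; total 954.
Plan B: {Loc-1, Loc-4}: P→Loc-1 10·10=100, Q→Loc-4 5·24=120, R→Loc-1 6·9=54, S→Loc-1 5·23=115. Service 389; fixed 680; total 1069.
Difference: |954 − 1069| = 115.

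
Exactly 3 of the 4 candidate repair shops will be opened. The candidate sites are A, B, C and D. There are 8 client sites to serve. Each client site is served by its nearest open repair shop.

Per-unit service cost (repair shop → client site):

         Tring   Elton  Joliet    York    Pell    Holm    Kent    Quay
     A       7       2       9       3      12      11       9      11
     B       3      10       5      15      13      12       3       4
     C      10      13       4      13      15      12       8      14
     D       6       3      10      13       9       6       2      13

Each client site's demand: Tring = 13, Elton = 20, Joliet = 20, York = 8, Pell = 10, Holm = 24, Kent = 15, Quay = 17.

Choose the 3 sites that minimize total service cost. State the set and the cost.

With exactly 3 open, each client site uses its cheapest among the chosen.
{A, B, D}: Tring→B 3·13=39, Elton→A 2·20=40, Joliet→B 5·20=100, York→A 3·8=24, Pell→D 9·10=90, Holm→D 6·24=144, Kent→D 2·15=30, Quay→B 4·17=68. Service cost 535.
{B, C, D}: service cost 615
{A, C, D}: service cost 673
Among all 4 size-3 choices, {A, B, D} is lowest.

Choose A, B and D; total service cost 535.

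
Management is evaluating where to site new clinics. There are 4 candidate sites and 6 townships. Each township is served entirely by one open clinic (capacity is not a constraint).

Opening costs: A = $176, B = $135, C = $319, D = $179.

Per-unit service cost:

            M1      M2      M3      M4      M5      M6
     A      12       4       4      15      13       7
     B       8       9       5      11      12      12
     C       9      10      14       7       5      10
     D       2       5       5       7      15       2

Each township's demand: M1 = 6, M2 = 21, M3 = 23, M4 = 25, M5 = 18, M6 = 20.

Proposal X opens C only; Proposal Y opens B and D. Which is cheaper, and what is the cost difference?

Proposal Y is cheaper by 393.

Proposal X: {C}: M1→C 9·6=54, M2→C 10·21=210, M3→C 14·23=322, M4→C 7·25=175, M5→C 5·18=90, M6→C 10·20=200. Service 1051; fixed 319; total 1370.
Proposal Y: {B, D}: M1→D 2·6=12, M2→D 5·21=105, M3→B 5·23=115, M4→D 7·25=175, M5→B 12·18=216, M6→D 2·20=40. Service 663; fixed 314; total 977.
Difference: |1370 − 977| = 393.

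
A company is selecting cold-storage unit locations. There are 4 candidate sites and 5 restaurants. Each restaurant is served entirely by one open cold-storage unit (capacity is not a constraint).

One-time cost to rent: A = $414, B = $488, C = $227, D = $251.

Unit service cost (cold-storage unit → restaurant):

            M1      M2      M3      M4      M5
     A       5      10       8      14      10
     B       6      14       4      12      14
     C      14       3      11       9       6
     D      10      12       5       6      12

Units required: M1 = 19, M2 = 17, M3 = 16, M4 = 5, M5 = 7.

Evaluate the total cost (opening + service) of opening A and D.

Total cost: 1110

Each restaurant is assigned to its cheapest site among the open ones.
{A, D}: M1→A 5·19=95, M2→A 10·17=170, M3→D 5·16=80, M4→D 6·5=30, M5→A 10·7=70. Service 445; fixed 665; total 1110.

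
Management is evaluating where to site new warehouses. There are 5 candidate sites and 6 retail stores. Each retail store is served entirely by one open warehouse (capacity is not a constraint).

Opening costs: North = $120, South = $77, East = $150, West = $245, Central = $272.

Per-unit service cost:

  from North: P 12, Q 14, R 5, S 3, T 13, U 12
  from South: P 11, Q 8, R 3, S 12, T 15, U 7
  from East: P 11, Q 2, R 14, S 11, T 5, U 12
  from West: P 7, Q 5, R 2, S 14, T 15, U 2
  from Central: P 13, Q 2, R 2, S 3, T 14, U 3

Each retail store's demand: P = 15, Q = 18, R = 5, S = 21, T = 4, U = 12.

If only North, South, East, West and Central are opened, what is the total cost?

Each retail store is assigned to its cheapest site among the open ones.
{North, South, East, West, Central}: P→West 7·15=105, Q→East 2·18=36, R→West 2·5=10, S→North 3·21=63, T→East 5·4=20, U→West 2·12=24. Service 258; fixed 864; total 1122.

Total cost: 1122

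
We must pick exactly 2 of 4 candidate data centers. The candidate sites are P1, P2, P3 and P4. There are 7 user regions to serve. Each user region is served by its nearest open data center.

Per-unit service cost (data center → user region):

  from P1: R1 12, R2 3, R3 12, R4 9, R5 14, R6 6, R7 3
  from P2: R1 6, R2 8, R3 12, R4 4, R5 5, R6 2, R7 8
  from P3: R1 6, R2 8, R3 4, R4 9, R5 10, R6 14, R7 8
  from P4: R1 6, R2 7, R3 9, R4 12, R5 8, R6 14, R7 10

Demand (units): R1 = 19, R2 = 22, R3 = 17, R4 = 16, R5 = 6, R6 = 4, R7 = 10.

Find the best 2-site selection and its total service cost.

With exactly 2 open, each user region uses its cheapest among the chosen.
{P1, P3}: R1→P3 6·19=114, R2→P1 3·22=66, R3→P3 4·17=68, R4→P1 9·16=144, R5→P3 10·6=60, R6→P1 6·4=24, R7→P1 3·10=30. Service cost 506.
{P1, P2}: service cost 516
{P2, P3}: service cost 540
Among all 6 size-2 choices, {P1, P3} is lowest.

Choose P1 and P3; total service cost 506.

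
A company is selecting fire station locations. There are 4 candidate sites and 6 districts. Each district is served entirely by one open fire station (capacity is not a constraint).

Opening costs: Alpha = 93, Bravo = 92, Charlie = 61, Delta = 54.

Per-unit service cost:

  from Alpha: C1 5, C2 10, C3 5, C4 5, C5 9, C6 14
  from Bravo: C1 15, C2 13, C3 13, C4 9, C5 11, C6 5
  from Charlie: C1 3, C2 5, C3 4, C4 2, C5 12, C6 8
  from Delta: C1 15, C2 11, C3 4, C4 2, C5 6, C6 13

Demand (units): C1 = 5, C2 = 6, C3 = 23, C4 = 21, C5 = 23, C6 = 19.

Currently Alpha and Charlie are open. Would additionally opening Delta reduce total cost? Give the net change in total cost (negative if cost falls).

Current service cost with {Alpha, Charlie}: 538.
Adding Delta: each district re-picks its cheapest; new service cost 469, saving 69.
Extra fixed cost: 54. Net change = 54 − 69 = -15.
(Totals: 692 → 677.)

Yes — net change −15 (cost falls by 15).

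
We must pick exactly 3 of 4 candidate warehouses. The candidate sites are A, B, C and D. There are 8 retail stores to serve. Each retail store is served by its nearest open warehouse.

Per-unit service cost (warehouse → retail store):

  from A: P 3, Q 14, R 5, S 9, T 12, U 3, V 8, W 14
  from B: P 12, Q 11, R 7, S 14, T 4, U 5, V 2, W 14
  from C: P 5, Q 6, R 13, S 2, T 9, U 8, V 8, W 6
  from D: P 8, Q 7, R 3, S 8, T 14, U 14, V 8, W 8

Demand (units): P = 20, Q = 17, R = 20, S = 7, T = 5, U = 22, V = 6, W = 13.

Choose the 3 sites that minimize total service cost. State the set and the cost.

With exactly 3 open, each retail store uses its cheapest among the chosen.
{A, B, C}: P→A 3·20=60, Q→C 6·17=102, R→A 5·20=100, S→C 2·7=14, T→B 4·5=20, U→A 3·22=66, V→B 2·6=12, W→C 6·13=78. Service cost 452.
{A, C, D}: service cost 473
{B, C, D}: service cost 496
Among all 4 size-3 choices, {A, B, C} is lowest.

Choose A, B and C; total service cost 452.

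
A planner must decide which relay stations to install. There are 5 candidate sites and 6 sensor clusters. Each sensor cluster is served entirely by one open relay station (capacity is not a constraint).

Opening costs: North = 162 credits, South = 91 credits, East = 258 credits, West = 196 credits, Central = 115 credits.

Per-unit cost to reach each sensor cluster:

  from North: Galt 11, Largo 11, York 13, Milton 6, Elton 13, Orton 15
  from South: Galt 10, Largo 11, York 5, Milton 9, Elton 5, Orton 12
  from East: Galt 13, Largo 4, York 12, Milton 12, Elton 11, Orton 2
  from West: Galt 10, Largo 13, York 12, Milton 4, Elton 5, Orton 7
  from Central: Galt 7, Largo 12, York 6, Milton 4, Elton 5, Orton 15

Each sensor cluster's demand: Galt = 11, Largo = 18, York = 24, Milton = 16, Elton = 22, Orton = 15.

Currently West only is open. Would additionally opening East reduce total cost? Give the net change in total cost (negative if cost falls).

No — net change +21 (cost rises by 21).

Current service cost with {West}: 911.
Adding East: each sensor cluster re-picks its cheapest; new service cost 674, saving 237.
Extra fixed cost: 258. Net change = 258 − 237 = 21.
(Totals: 1107 → 1128.)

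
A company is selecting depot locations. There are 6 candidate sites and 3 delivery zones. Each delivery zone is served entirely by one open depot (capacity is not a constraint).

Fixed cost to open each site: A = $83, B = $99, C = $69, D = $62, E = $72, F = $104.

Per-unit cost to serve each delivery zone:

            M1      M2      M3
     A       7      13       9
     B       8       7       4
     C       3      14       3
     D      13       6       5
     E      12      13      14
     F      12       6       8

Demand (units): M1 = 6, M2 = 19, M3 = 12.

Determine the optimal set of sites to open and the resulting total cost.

Open C and D; minimum total cost 299.

For any fixed open set, each delivery zone goes to its cheapest open site; total = fixed + service.
{C, D}: M1→C 3·6=18, M2→D 6·19=114, M3→C 3·12=36. Service 168; fixed 131; total 299.
{D}: M1→D 13·6=78, M2→D 6·19=114, M3→D 5·12=60. Service 252; fixed 62; total 314.
{B}: service 229 + fixed 99 = 328
{A, B, C, D, E, F}: service 168 + fixed 489 = 657
No other subset beats 299.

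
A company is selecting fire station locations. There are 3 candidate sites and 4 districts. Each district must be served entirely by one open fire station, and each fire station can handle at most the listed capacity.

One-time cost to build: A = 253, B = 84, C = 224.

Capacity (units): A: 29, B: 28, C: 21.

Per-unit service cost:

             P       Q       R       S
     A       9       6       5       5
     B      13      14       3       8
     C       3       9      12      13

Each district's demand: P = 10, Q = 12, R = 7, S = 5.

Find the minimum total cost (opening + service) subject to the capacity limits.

Minimum total cost: 545

Open {A, B}: P→A 9·10=90, Q→A 6·12=72, R→B 3·7=21, S→A 5·5=25.
Loads: A carries 27/29, B carries 7/28. Service 208; fixed 337; total 545.
Next best feasible plan costs 560.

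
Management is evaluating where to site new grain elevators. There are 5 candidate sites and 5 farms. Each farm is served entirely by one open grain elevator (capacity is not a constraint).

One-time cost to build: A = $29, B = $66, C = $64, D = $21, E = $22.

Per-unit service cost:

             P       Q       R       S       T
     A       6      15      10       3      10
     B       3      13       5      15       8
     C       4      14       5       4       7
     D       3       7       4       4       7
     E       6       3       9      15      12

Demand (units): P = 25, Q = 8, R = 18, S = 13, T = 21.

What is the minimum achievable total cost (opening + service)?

For any fixed open set, each farm goes to its cheapest open site; total = fixed + service.
{D, E}: P→D 3·25=75, Q→E 3·8=24, R→D 4·18=72, S→D 4·13=52, T→D 7·21=147. Service 370; fixed 43; total 413.
{D}: service 402 + fixed 21 = 423
{A, D, E}: P→D 3·25=75, Q→E 3·8=24, R→D 4·18=72, S→A 3·13=39, T→D 7·21=147. Service 357; fixed 72; total 429.
{A, B, C, D, E}: P→B 3·25=75, Q→E 3·8=24, R→D 4·18=72, S→A 3·13=39, T→C 7·21=147. Service 357; fixed 202; total 559.
No other subset beats 413.

Minimum total cost: 413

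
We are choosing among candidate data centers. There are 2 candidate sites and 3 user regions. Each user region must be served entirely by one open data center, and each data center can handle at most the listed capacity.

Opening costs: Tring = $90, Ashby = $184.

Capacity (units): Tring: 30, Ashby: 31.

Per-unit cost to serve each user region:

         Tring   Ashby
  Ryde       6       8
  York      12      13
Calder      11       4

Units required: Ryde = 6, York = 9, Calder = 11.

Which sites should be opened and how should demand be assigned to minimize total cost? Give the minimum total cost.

Open {Tring}: Ryde→Tring 6·6=36, York→Tring 12·9=108, Calder→Tring 11·11=121.
Loads: Tring carries 26/30. Service 265; fixed 90; total 355.
Next best feasible plan costs 393.

Minimum total cost: 355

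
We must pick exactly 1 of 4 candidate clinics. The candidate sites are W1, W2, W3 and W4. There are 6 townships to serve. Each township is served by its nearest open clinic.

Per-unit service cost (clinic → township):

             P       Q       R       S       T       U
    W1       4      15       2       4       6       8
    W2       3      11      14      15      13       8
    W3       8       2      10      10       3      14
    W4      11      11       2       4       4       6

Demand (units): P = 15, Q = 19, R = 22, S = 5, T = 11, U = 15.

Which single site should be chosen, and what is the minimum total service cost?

Choose W4 only; total service cost 572.

With exactly 1 open, each township uses its cheapest among the chosen.
{W4}: P→W4 11·15=165, Q→W4 11·19=209, R→W4 2·22=44, S→W4 4·5=20, T→W4 4·11=44, U→W4 6·15=90. Service cost 572.
{W1}: service cost 595
{W3}: service cost 671
Among all 4 size-1 choices, {W4} is lowest.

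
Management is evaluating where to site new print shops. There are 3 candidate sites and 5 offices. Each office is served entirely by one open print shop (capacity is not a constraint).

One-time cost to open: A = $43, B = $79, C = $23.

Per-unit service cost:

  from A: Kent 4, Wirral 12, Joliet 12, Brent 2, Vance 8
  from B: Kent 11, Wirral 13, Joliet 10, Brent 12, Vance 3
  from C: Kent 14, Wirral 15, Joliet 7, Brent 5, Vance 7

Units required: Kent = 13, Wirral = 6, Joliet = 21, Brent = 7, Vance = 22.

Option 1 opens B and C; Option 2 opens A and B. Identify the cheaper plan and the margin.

Option 1: {B, C}: Kent→B 11·13=143, Wirral→B 13·6=78, Joliet→C 7·21=147, Brent→C 5·7=35, Vance→B 3·22=66. Service 469; fixed 102; total 571.
Option 2: {A, B}: Kent→A 4·13=52, Wirral→A 12·6=72, Joliet→B 10·21=210, Brent→A 2·7=14, Vance→B 3·22=66. Service 414; fixed 122; total 536.
Difference: |571 − 536| = 35.

Option 2 is cheaper by 35.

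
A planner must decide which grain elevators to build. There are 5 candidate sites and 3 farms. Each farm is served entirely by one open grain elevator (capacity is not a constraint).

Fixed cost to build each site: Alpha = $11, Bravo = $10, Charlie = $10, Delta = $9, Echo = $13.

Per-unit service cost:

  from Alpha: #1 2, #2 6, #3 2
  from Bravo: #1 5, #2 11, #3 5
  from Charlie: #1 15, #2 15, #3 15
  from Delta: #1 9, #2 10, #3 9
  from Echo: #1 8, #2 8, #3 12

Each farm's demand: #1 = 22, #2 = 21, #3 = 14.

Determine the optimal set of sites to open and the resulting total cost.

Open Alpha only; minimum total cost 209.

For any fixed open set, each farm goes to its cheapest open site; total = fixed + service.
{Alpha}: #1→Alpha 2·22=44, #2→Alpha 6·21=126, #3→Alpha 2·14=28. Service 198; fixed 11; total 209.
{Alpha, Delta}: #1→Alpha 2·22=44, #2→Alpha 6·21=126, #3→Alpha 2·14=28. Service 198; fixed 20; total 218.
{Alpha, Bravo}: #1→Alpha 2·22=44, #2→Alpha 6·21=126, #3→Alpha 2·14=28. Service 198; fixed 21; total 219.
{Alpha, Bravo, Charlie, Delta, Echo}: service 198 + fixed 53 = 251
No other subset beats 209.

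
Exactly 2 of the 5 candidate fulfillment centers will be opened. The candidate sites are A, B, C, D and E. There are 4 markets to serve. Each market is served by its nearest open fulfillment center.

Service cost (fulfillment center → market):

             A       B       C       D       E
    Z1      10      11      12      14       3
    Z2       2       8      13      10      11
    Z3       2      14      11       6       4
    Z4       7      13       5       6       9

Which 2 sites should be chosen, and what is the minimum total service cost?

Choose A and E; total service cost 14.

With exactly 2 open, each market uses its cheapest among the chosen.
{A, E}: Z1→E 3, Z2→A 2, Z3→A 2, Z4→A 7. Service cost 14.
{A, C}: service cost 19
{A, D}: service cost 20
Among all 10 size-2 choices, {A, E} is lowest.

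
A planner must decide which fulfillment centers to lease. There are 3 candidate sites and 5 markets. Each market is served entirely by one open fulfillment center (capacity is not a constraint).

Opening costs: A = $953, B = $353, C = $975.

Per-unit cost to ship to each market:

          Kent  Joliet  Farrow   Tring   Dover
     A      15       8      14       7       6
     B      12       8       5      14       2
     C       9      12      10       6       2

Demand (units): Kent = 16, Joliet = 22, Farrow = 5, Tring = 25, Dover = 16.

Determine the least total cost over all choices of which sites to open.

For any fixed open set, each market goes to its cheapest open site; total = fixed + service.
{B}: Kent→B 12·16=192, Joliet→B 8·22=176, Farrow→B 5·5=25, Tring→B 14·25=350, Dover→B 2·16=32. Service 775; fixed 353; total 1128.
{C}: Kent→C 9·16=144, Joliet→C 12·22=264, Farrow→C 10·5=50, Tring→C 6·25=150, Dover→C 2·16=32. Service 640; fixed 975; total 1615.
{A}: service 757 + fixed 953 = 1710
{A, B, C}: Kent→C 9·16=144, Joliet→A 8·22=176, Farrow→B 5·5=25, Tring→C 6·25=150, Dover→B 2·16=32. Service 527; fixed 2281; total 2808.
No other subset beats 1128.

Minimum total cost: 1128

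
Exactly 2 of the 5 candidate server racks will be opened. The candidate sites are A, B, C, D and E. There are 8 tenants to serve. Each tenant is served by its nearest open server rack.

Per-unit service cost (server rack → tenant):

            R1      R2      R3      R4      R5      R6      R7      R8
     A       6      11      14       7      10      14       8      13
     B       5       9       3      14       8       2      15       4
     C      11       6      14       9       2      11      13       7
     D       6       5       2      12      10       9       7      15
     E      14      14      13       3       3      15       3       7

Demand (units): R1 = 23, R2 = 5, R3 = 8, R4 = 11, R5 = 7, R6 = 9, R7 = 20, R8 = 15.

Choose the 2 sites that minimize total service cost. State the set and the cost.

Choose B and E; total service cost 376.

With exactly 2 open, each tenant uses its cheapest among the chosen.
{B, E}: R1→B 5·23=115, R2→B 9·5=45, R3→B 3·8=24, R4→E 3·11=33, R5→E 3·7=21, R6→B 2·9=18, R7→E 3·20=60, R8→B 4·15=60. Service cost 376.
{D, E}: service cost 479
{A, B}: service cost 555
Among all 10 size-2 choices, {B, E} is lowest.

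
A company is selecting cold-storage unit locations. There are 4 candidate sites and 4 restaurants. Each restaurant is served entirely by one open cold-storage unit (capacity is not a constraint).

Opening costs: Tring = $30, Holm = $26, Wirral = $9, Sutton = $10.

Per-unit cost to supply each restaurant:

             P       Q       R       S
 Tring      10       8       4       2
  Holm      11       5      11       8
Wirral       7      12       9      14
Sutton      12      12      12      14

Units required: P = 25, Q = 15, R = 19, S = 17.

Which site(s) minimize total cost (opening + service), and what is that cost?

For any fixed open set, each restaurant goes to its cheapest open site; total = fixed + service.
{Tring, Holm, Wirral}: P→Wirral 7·25=175, Q→Holm 5·15=75, R→Tring 4·19=76, S→Tring 2·17=34. Service 360; fixed 65; total 425.
{Tring, Holm, Wirral, Sutton}: P→Wirral 7·25=175, Q→Holm 5·15=75, R→Tring 4·19=76, S→Tring 2·17=34. Service 360; fixed 75; total 435.
{Tring, Wirral}: P→Wirral 7·25=175, Q→Tring 8·15=120, R→Tring 4·19=76, S→Tring 2·17=34. Service 405; fixed 39; total 444.
{Wirral}: service 764 + fixed 9 = 773
No other subset beats 425.

Open Tring, Holm and Wirral; minimum total cost 425.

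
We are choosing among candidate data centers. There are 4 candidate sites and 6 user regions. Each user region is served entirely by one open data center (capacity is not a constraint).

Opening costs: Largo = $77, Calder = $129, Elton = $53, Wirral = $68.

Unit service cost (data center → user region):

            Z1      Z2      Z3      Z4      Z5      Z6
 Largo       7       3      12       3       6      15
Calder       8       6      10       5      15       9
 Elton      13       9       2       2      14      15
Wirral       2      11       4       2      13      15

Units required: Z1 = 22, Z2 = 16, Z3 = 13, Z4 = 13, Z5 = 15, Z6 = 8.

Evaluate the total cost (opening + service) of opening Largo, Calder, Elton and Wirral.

Total cost: 633

Each user region is assigned to its cheapest site among the open ones.
{Largo, Calder, Elton, Wirral}: Z1→Wirral 2·22=44, Z2→Largo 3·16=48, Z3→Elton 2·13=26, Z4→Elton 2·13=26, Z5→Largo 6·15=90, Z6→Calder 9·8=72. Service 306; fixed 327; total 633.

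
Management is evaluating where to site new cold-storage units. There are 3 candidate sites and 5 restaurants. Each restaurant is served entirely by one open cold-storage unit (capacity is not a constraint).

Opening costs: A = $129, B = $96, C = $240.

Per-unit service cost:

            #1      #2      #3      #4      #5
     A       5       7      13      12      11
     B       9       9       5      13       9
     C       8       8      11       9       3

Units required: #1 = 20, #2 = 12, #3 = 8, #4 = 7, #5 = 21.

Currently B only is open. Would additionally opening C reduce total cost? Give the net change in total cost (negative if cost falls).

Current service cost with {B}: 608.
Adding C: each restaurant re-picks its cheapest; new service cost 422, saving 186.
Extra fixed cost: 240. Net change = 240 − 186 = 54.
(Totals: 704 → 758.)

No — net change +54 (cost rises by 54).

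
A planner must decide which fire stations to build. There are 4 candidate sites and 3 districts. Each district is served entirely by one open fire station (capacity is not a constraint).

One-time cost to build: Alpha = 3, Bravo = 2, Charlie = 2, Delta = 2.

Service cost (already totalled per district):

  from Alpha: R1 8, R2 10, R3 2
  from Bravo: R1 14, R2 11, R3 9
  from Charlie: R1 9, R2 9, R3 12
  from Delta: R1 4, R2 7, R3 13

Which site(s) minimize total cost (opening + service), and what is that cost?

For any fixed open set, each district goes to its cheapest open site; total = fixed + service.
{Alpha, Delta}: R1→Delta 4, R2→Delta 7, R3→Alpha 2. Service 13; fixed 5; total 18.
{Alpha, Bravo, Delta}: service 13 + fixed 7 = 20
{Alpha, Charlie, Delta}: R1→Delta 4, R2→Delta 7, R3→Alpha 2. Service 13; fixed 7; total 20.
{Alpha, Bravo, Charlie, Delta}: service 13 + fixed 9 = 22
No other subset beats 18.

Open Alpha and Delta; minimum total cost 18.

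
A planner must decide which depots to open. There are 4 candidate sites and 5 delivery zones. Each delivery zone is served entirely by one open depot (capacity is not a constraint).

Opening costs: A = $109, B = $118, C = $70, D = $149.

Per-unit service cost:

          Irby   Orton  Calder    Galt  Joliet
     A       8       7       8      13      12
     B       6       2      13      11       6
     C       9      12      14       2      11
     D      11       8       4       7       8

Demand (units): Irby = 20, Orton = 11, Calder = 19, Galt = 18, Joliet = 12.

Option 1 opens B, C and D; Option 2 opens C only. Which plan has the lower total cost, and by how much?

Option 1 is cheaper by 153.

Option 1: {B, C, D}: Irby→B 6·20=120, Orton→B 2·11=22, Calder→D 4·19=76, Galt→C 2·18=36, Joliet→B 6·12=72. Service 326; fixed 337; total 663.
Option 2: {C}: Irby→C 9·20=180, Orton→C 12·11=132, Calder→C 14·19=266, Galt→C 2·18=36, Joliet→C 11·12=132. Service 746; fixed 70; total 816.
Difference: |663 − 816| = 153.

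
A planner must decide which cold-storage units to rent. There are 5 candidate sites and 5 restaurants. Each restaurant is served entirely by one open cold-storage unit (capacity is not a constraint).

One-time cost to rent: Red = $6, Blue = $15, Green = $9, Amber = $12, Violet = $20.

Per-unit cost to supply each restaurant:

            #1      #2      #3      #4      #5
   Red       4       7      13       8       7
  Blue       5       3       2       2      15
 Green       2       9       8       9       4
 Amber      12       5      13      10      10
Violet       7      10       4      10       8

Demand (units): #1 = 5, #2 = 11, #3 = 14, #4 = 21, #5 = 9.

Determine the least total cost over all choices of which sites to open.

Minimum total cost: 173

For any fixed open set, each restaurant goes to its cheapest open site; total = fixed + service.
{Blue, Green}: #1→Green 2·5=10, #2→Blue 3·11=33, #3→Blue 2·14=28, #4→Blue 2·21=42, #5→Green 4·9=36. Service 149; fixed 24; total 173.
{Red, Blue, Green}: service 149 + fixed 30 = 179
{Blue, Green, Amber}: service 149 + fixed 36 = 185
{Red, Blue, Green, Amber, Violet}: service 149 + fixed 62 = 211
No other subset beats 173.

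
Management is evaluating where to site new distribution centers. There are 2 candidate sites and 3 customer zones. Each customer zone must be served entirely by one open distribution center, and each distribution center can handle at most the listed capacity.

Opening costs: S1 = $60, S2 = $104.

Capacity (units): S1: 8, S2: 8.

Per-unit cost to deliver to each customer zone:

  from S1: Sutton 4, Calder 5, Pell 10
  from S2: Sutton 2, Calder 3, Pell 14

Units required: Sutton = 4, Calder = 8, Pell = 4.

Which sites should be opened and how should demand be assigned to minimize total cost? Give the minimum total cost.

Minimum total cost: 244

Open {S1, S2}: Sutton→S1 4·4=16, Calder→S2 3·8=24, Pell→S1 10·4=40.
Loads: S1 carries 8/8, S2 carries 8/8. Service 80; fixed 164; total 244.
Next best feasible plan costs 268.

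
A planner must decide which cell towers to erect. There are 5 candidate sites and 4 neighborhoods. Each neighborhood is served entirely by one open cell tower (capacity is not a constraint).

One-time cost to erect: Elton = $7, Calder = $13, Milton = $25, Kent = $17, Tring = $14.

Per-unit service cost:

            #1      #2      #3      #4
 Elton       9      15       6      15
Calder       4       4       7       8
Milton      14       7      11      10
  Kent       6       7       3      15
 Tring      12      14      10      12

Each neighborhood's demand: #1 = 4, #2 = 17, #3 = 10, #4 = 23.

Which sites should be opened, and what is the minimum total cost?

Open Calder and Kent; minimum total cost 328.

For any fixed open set, each neighborhood goes to its cheapest open site; total = fixed + service.
{Calder, Kent}: #1→Calder 4·4=16, #2→Calder 4·17=68, #3→Kent 3·10=30, #4→Calder 8·23=184. Service 298; fixed 30; total 328.
{Elton, Calder, Kent}: service 298 + fixed 37 = 335
{Calder, Kent, Tring}: service 298 + fixed 44 = 342
{Elton, Calder, Milton, Kent, Tring}: #1→Calder 4·4=16, #2→Calder 4·17=68, #3→Kent 3·10=30, #4→Calder 8·23=184. Service 298; fixed 76; total 374.
No other subset beats 328.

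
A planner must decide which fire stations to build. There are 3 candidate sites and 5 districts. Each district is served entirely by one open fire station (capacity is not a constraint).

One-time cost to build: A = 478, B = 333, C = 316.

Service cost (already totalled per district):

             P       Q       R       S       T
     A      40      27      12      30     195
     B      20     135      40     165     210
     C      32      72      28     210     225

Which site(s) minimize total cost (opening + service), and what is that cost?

Open A only; minimum total cost 782.

For any fixed open set, each district goes to its cheapest open site; total = fixed + service.
{A}: P→A 40, Q→A 27, R→A 12, S→A 30, T→A 195. Service 304; fixed 478; total 782.
{C}: service 567 + fixed 316 = 883
{B}: P→B 20, Q→B 135, R→B 40, S→B 165, T→B 210. Service 570; fixed 333; total 903.
{A, B, C}: P→B 20, Q→A 27, R→A 12, S→A 30, T→A 195. Service 284; fixed 1127; total 1411.
No other subset beats 782.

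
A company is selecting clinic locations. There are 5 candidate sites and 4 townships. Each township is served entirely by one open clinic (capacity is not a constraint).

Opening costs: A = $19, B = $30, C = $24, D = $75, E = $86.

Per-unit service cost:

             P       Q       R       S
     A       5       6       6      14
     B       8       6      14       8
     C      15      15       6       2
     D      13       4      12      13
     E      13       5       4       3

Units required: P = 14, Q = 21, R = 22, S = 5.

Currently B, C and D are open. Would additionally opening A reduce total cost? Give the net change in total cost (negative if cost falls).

Current service cost with {B, C, D}: 338.
Adding A: each township re-picks its cheapest; new service cost 296, saving 42.
Extra fixed cost: 19. Net change = 19 − 42 = -23.
(Totals: 467 → 444.)

Yes — net change −23 (cost falls by 23).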